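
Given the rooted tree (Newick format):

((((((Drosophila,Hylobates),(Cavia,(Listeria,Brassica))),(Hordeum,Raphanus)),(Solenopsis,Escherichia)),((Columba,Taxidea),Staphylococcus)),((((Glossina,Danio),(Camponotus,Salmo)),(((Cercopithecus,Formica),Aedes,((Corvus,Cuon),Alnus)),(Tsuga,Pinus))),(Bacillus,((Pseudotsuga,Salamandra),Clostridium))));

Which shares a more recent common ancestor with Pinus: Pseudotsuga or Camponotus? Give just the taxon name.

The MRCA of Pinus and Camponotus subtends (((Glossina,Danio),(Camponotus,Salmo)),(((Cercopithecus,Formica),Aedes,((Corvus,Cuon),Alnus)),(Tsuga,Pinus))) (12 taxa).
The MRCA of Pinus and Pseudotsuga subtends ((((Glossina,Danio),(Camponotus,Salmo)),(((Cercopithecus,Formica),Aedes,((Corvus,Cuon),Alnus)),(Tsuga,Pinus))),(Bacillus,((Pseudotsuga,Salamandra),Clostridium))) (16 taxa).
The first is nested inside the second, so Pinus shares a more recent common ancestor with Camponotus.

Camponotus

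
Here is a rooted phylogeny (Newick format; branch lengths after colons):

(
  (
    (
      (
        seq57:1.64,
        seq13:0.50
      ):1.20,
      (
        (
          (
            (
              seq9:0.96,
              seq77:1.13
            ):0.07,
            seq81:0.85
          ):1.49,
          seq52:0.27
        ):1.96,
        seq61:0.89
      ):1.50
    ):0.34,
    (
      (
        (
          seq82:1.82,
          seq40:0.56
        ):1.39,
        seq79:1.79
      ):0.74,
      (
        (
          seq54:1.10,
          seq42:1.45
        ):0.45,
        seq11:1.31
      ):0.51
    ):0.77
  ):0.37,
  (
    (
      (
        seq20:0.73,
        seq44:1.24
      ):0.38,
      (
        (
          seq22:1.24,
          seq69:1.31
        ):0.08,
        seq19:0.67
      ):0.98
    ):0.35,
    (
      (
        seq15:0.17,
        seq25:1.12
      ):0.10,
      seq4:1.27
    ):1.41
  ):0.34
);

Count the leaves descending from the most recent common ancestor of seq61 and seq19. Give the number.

21

The MRCA of seq61 and seq19 is the root, so the clade is the entire tree.
That clade contains 21 terminal taxa: seq11, seq13, seq15, seq19, seq20, seq22, seq25, seq4, seq40, seq42, seq44, seq52, seq54, seq57, seq61, seq69, seq77, seq79, seq81, seq82, seq9.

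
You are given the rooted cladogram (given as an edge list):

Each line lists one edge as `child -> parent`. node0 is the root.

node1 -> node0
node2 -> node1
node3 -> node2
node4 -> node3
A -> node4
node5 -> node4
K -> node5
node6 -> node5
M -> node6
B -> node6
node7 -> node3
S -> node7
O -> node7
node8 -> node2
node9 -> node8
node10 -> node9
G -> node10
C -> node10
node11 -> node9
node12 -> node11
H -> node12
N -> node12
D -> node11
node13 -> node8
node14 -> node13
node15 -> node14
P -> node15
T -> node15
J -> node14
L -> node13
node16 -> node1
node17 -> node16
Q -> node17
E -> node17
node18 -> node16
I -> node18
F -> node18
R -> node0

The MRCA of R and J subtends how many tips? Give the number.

20

The MRCA of R and J is the root, so the clade is the entire tree.
That clade contains 20 terminal taxa: A, B, C, D, E, F, G, H, I, J, K, L, M, N, O, P, Q, R, S, T.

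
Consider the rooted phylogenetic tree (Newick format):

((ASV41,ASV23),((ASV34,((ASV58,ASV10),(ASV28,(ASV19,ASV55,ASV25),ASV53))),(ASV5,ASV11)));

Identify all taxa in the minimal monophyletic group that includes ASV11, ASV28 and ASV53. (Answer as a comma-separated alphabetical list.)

ASV10, ASV11, ASV19, ASV25, ASV28, ASV34, ASV5, ASV53, ASV55, ASV58

Tracing ASV11: it sits inside (ASV5,ASV11).
Tracing ASV28: it sits inside (ASV28,(ASV19,ASV55,ASV25),ASV53).
Tracing ASV53: it sits inside (ASV28,(ASV19,ASV55,ASV25),ASV53).
The smallest clade enclosing all 3 is ((ASV34,((ASV58,ASV10),(ASV28,(ASV19,ASV55,ASV25),ASV53))),(ASV5,ASV11)); the answer is its 10 terminal taxa in alphabetical order.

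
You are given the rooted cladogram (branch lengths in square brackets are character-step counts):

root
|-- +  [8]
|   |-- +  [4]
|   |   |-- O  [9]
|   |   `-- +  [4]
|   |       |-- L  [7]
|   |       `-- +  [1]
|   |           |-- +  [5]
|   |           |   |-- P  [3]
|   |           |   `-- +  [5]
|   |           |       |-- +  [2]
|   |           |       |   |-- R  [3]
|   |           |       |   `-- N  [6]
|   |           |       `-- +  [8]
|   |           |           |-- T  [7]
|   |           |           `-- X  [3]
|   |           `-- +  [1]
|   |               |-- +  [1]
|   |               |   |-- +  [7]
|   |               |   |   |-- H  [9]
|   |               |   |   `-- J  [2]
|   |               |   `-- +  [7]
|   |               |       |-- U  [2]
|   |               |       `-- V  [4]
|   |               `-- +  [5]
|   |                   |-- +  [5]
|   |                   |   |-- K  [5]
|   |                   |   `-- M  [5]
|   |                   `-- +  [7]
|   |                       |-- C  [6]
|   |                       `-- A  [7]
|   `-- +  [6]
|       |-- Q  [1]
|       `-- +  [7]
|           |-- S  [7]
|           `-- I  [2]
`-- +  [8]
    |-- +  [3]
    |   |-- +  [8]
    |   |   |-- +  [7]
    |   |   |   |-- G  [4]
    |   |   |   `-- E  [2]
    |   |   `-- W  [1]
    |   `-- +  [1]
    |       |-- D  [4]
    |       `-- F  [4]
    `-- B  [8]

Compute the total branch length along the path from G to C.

The path runs G → … → MRCA → … → C; the MRCA is the root of the tree.
Branch lengths along that path: 4 + 7 + 8 + 3 + 8 + 8 + 4 + 4 + 1 + 1 + 5 + 7 + 6 = 66.

66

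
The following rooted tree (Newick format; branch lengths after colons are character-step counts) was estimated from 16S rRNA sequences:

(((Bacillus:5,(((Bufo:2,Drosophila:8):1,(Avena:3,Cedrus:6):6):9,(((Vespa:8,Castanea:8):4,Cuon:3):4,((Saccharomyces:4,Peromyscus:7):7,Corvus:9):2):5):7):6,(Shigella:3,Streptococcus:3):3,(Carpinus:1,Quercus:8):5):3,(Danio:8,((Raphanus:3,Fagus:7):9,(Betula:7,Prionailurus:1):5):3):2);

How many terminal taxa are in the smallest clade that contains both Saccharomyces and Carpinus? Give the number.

The MRCA of Saccharomyces and Carpinus is the node subtending ((Bacillus,(((Bufo,Drosophila),(Avena,Cedrus)),(((Vespa,Castanea),Cuon),((Saccharomyces,Peromyscus),Corvus)))),(Shigella,Streptococcus),(Carpinus,Quercus)).
That clade contains 15 terminal taxa: Avena, Bacillus, Bufo, Carpinus, Castanea, Cedrus, Corvus, Cuon, Drosophila, Peromyscus, Quercus, Saccharomyces, Shigella, Streptococcus, Vespa.

15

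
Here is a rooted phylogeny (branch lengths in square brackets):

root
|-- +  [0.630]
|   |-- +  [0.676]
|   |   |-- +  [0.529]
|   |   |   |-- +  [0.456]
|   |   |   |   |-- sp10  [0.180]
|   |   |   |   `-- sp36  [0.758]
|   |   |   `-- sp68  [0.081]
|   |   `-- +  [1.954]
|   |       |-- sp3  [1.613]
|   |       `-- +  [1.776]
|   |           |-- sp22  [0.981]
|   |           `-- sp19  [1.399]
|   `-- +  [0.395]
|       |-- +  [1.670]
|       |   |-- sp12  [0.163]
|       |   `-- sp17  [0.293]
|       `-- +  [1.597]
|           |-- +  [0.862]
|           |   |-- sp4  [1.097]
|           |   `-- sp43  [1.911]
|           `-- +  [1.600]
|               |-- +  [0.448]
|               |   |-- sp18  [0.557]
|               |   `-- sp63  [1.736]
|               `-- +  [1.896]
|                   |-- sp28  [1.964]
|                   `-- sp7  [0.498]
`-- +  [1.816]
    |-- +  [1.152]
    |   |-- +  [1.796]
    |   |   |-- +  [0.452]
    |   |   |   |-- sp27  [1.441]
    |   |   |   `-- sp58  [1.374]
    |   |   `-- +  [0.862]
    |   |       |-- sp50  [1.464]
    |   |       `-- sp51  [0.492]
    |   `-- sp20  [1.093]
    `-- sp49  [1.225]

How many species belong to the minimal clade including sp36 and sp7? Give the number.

14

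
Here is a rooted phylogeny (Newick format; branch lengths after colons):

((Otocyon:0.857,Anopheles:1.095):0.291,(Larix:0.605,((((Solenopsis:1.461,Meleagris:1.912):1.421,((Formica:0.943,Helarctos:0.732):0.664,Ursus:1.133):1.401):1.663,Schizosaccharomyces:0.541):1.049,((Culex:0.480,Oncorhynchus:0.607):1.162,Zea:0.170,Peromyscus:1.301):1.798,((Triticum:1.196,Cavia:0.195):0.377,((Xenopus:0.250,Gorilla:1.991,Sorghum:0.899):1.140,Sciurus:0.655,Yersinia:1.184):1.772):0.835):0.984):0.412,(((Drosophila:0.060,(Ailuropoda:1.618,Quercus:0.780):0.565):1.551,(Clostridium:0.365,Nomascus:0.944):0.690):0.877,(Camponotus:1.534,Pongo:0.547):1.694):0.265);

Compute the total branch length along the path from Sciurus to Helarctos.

8.771

The path runs Sciurus → … → MRCA → … → Helarctos; the MRCA is the node subtending ((((Solenopsis,Meleagris),((Formica,Helarctos),Ursus)),Schizosaccharomyces),((Culex,Oncorhynchus),Zea,Peromyscus),((Triticum,Cavia),((Xenopus,Gorilla,Sorghum),Sciurus,Yersinia))).
Branch lengths along that path: 0.655 + 1.772 + 0.835 + 1.049 + 1.663 + 1.401 + 0.664 + 0.732 = 8.771.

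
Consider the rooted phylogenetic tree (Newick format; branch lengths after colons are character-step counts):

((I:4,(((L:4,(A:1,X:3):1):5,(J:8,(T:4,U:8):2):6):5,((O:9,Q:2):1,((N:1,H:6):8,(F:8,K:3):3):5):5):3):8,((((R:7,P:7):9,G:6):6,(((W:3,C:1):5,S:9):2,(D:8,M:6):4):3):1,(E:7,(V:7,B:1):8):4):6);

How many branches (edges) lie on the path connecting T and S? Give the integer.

The MRCA of T and S is the root of the tree.
From T up to that node: 6 branches. From S up to the same node: 5 branches. Total: 6 + 5 = 11.

11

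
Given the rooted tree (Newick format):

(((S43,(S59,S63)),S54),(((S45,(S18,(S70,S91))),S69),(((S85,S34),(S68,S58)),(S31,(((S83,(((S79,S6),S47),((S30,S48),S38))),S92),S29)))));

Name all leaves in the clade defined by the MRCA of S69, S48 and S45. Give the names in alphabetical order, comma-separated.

Tracing S69: it sits inside ((S45,(S18,(S70,S91))),S69).
Tracing S48: it sits inside (S30,S48).
Tracing S45: it sits inside (S45,(S18,(S70,S91))).
The smallest clade enclosing all 3 is (((S45,(S18,(S70,S91))),S69),(((S85,S34),(S68,S58)),(S31,(((S83,(((S79,S6),S47),((S30,S48),S38))),S92),S29)))); the answer is its 19 terminal taxa in alphabetical order.

S18, S29, S30, S31, S34, S38, S45, S47, S48, S58, S6, S68, S69, S70, S79, S83, S85, S91, S92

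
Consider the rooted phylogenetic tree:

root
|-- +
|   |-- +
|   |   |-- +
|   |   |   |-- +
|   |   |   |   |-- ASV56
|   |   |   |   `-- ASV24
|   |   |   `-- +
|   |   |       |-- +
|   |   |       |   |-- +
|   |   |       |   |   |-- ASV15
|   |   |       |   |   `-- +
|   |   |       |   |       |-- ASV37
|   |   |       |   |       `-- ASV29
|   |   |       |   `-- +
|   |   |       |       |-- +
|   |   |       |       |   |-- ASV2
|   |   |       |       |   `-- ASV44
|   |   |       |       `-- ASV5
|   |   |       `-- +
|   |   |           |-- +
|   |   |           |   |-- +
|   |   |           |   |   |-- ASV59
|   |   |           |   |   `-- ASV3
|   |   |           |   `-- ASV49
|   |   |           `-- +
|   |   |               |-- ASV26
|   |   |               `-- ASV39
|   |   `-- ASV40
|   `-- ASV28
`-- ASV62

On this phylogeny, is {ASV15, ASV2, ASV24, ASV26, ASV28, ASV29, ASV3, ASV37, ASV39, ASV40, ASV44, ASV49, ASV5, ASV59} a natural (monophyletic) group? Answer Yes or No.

No

The MRCA of the listed taxa subtends ((((ASV56,ASV24),(((ASV15,(ASV37,ASV29)),((ASV2,ASV44),ASV5)),(((ASV59,ASV3),ASV49),(ASV26,ASV39)))),ASV40),ASV28).
That clade also contains ASV56, which is not in the proposed group, so the group is not monophyletic.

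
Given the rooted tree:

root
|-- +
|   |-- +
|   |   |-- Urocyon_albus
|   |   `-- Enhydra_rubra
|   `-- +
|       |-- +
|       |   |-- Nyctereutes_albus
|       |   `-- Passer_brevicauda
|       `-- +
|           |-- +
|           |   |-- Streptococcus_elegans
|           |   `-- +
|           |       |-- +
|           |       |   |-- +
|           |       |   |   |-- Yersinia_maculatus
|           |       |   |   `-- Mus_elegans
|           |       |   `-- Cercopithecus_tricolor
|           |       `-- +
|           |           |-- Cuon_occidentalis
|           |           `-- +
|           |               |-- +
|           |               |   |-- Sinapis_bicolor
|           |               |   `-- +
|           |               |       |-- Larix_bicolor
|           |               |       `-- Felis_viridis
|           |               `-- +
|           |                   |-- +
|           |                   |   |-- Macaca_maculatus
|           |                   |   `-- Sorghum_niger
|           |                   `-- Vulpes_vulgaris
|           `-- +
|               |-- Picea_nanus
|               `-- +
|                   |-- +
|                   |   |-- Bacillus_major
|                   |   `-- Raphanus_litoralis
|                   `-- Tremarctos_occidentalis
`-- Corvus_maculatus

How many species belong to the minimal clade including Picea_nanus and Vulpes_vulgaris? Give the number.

The MRCA of Picea_nanus and Vulpes_vulgaris is the node subtending ((Streptococcus_elegans,(((Yersinia_maculatus,Mus_elegans),Cercopithecus_tricolor),(Cuon_occidentalis,((Sinapis_bicolor,(Larix_bicolor,Felis_viridis)),((Macaca_maculatus,Sorghum_niger),Vulpes_vulgaris))))),(Picea_nanus,((Bacillus_major,Raphanus_litoralis),Tremarctos_occidentalis))).
That clade contains 15 terminal taxa: Bacillus_major, Cercopithecus_tricolor, Cuon_occidentalis, Felis_viridis, Larix_bicolor, Macaca_maculatus, Mus_elegans, Picea_nanus, Raphanus_litoralis, Sinapis_bicolor, Sorghum_niger, Streptococcus_elegans, Tremarctos_occidentalis, Vulpes_vulgaris, Yersinia_maculatus.

15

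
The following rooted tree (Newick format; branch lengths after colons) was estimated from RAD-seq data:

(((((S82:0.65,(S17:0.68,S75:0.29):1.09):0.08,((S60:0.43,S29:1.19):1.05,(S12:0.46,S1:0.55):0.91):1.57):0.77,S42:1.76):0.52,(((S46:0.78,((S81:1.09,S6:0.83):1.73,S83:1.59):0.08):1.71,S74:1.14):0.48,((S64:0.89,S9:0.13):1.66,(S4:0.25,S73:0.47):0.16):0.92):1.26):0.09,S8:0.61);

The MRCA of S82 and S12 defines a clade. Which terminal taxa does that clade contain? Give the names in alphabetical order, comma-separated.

Tracing S82: it sits inside (S82,(S17,S75)).
Tracing S12: it sits inside (S12,S1).
The smallest clade enclosing both is ((S82,(S17,S75)),((S60,S29),(S12,S1))); the answer is its 7 terminal taxa in alphabetical order.

S1, S12, S17, S29, S60, S75, S82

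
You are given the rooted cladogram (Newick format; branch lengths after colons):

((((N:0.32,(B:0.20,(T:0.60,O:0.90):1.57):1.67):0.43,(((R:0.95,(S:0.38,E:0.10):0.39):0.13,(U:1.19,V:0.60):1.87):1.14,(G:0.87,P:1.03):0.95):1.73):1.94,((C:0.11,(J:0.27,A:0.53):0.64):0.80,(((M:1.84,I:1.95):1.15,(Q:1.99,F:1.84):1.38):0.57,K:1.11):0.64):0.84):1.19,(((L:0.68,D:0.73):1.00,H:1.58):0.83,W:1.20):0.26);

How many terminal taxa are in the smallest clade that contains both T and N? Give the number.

4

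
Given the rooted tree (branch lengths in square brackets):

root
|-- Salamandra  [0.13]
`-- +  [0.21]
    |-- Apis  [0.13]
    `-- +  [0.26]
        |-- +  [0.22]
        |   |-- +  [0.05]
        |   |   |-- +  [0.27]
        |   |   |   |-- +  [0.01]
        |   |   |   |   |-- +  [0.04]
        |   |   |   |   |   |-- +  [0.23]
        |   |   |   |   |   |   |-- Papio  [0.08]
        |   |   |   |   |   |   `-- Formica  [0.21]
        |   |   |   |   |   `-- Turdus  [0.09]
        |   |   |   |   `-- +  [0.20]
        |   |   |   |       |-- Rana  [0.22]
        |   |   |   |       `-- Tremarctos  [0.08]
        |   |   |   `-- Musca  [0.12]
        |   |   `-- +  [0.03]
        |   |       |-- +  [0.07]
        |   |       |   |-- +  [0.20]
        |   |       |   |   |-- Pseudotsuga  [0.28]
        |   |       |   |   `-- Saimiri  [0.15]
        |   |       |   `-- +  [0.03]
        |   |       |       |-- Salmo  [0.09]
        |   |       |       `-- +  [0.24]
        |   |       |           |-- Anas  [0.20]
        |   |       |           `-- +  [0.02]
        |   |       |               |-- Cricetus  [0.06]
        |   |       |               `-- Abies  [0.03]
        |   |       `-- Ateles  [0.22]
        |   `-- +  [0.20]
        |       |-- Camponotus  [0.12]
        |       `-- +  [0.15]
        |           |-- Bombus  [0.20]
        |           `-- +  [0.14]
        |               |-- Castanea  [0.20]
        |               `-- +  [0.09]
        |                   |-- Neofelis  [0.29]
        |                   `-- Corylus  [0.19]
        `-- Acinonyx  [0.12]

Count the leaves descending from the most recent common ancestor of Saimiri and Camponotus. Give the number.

The MRCA of Saimiri and Camponotus is the node subtending ((((((Papio,Formica),Turdus),(Rana,Tremarctos)),Musca),(((Pseudotsuga,Saimiri),(Salmo,(Anas,(Cricetus,Abies)))),Ateles)),(Camponotus,(Bombus,(Castanea,(Neofelis,Corylus))))).
That clade contains 18 terminal taxa: Abies, Anas, Ateles, Bombus, Camponotus, Castanea, Corylus, Cricetus, Formica, Musca, Neofelis, Papio, Pseudotsuga, Rana, Saimiri, Salmo, Tremarctos, Turdus.

18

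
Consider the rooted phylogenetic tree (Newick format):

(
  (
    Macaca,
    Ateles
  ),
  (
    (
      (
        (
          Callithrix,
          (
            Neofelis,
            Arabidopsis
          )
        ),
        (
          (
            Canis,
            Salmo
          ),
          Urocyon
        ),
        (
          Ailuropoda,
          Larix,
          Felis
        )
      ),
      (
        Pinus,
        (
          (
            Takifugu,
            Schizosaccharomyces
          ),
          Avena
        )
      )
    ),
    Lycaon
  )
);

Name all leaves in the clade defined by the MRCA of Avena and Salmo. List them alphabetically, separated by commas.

Ailuropoda, Arabidopsis, Avena, Callithrix, Canis, Felis, Larix, Neofelis, Pinus, Salmo, Schizosaccharomyces, Takifugu, Urocyon

Tracing Avena: it sits inside ((Takifugu,Schizosaccharomyces),Avena).
Tracing Salmo: it sits inside (Canis,Salmo).
The smallest clade enclosing both is (((Callithrix,(Neofelis,Arabidopsis)),((Canis,Salmo),Urocyon),(Ailuropoda,Larix,Felis)),(Pinus,((Takifugu,Schizosaccharomyces),Avena))); the answer is its 13 terminal taxa in alphabetical order.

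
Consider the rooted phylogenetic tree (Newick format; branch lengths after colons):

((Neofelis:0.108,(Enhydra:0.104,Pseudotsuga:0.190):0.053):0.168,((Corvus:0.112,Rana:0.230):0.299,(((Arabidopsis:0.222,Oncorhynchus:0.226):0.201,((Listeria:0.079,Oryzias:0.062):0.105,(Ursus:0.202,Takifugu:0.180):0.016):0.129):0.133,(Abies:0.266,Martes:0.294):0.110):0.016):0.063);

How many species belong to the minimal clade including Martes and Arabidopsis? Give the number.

8

The MRCA of Martes and Arabidopsis is the node subtending (((Arabidopsis,Oncorhynchus),((Listeria,Oryzias),(Ursus,Takifugu))),(Abies,Martes)).
That clade contains 8 terminal taxa: Abies, Arabidopsis, Listeria, Martes, Oncorhynchus, Oryzias, Takifugu, Ursus.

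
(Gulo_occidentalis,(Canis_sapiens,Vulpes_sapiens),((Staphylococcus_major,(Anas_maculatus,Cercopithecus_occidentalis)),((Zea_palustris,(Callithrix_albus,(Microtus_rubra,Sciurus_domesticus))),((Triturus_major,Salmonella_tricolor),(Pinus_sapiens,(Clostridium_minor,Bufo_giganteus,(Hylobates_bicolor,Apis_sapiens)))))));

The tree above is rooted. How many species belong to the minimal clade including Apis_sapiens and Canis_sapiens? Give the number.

The MRCA of Apis_sapiens and Canis_sapiens is the root, so the clade is the entire tree.
That clade contains 17 terminal taxa: Anas_maculatus, Apis_sapiens, Bufo_giganteus, Callithrix_albus, Canis_sapiens, Cercopithecus_occidentalis, Clostridium_minor, Gulo_occidentalis, Hylobates_bicolor, Microtus_rubra, Pinus_sapiens, Salmonella_tricolor, Sciurus_domesticus, Staphylococcus_major, Triturus_major, Vulpes_sapiens, Zea_palustris.

17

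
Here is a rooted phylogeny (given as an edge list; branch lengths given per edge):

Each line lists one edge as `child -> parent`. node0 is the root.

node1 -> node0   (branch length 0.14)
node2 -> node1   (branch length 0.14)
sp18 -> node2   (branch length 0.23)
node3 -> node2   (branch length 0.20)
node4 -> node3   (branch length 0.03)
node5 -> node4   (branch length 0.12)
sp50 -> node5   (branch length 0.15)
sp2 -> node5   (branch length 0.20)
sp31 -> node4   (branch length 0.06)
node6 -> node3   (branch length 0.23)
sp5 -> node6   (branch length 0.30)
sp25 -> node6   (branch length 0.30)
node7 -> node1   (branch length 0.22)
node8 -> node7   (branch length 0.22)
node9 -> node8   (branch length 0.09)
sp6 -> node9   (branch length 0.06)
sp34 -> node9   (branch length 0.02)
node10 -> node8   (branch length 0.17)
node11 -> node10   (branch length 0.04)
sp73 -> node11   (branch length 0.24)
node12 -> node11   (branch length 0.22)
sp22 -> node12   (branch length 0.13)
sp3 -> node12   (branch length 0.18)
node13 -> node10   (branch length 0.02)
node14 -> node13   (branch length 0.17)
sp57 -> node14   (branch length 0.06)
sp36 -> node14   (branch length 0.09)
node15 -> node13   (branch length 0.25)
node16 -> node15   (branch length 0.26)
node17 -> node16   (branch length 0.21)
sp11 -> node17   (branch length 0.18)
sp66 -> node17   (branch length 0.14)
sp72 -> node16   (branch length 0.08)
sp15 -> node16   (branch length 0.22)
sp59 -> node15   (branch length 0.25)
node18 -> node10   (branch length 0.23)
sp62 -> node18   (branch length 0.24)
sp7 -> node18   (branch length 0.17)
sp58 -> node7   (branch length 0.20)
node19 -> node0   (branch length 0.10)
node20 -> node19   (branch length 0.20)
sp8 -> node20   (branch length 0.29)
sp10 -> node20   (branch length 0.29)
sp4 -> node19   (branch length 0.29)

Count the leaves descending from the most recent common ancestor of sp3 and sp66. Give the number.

The MRCA of sp3 and sp66 is the node subtending ((sp73,(sp22,sp3)),((sp57,sp36),(((sp11,sp66),sp72,sp15),sp59)),(sp62,sp7)).
That clade contains 12 terminal taxa: sp11, sp15, sp22, sp3, sp36, sp57, sp59, sp62, sp66, sp7, sp72, sp73.

12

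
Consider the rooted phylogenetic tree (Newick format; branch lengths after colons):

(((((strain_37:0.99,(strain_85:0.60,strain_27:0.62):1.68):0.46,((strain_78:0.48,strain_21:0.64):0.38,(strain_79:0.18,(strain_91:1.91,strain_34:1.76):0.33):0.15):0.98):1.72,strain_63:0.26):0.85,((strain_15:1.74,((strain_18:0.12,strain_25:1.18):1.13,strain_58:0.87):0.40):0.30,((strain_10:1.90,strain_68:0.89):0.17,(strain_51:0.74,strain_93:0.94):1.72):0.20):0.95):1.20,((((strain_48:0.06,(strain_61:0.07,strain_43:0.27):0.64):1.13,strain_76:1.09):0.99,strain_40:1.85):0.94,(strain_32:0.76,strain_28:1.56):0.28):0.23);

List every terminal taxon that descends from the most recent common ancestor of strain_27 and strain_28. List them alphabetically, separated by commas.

Tracing strain_27: it sits inside (strain_85,strain_27).
Tracing strain_28: it sits inside (strain_32,strain_28).
The smallest clade enclosing both is the whole tree (their MRCA is the root), so the answer is all 24 tips in alphabetical order.

strain_10, strain_15, strain_18, strain_21, strain_25, strain_27, strain_28, strain_32, strain_34, strain_37, strain_40, strain_43, strain_48, strain_51, strain_58, strain_61, strain_63, strain_68, strain_76, strain_78, strain_79, strain_85, strain_91, strain_93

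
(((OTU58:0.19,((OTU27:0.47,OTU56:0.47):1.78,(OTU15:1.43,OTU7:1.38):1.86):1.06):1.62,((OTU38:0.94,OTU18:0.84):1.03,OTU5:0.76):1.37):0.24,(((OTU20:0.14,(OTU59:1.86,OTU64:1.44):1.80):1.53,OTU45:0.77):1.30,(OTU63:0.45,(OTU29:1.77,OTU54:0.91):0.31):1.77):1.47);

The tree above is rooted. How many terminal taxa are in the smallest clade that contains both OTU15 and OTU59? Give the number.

The MRCA of OTU15 and OTU59 is the root, so the clade is the entire tree.
That clade contains 15 terminal taxa: OTU15, OTU18, OTU20, OTU27, OTU29, OTU38, OTU45, OTU5, OTU54, OTU56, OTU58, OTU59, OTU63, OTU64, OTU7.

15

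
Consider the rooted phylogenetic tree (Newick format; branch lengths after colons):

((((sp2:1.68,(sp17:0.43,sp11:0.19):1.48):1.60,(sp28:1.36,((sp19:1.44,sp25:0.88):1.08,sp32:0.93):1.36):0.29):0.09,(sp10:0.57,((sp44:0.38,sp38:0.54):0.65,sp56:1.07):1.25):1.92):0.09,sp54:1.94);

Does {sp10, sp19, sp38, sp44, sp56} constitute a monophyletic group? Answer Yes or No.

No

The MRCA of the listed taxa subtends (((sp2,(sp17,sp11)),(sp28,((sp19,sp25),sp32))),(sp10,((sp44,sp38),sp56))).
That clade also contains sp11, sp17, sp2, sp25, sp28, sp32, which are not in the proposed group, so the group is not monophyletic.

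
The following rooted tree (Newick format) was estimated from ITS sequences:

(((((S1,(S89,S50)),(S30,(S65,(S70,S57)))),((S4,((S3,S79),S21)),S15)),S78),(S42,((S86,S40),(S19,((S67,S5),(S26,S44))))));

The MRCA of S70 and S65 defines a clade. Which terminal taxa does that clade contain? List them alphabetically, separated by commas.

S57, S65, S70

Tracing S70: it sits inside (S70,S57).
Tracing S65: it sits inside (S65,(S70,S57)).
The smallest clade enclosing both is (S65,(S70,S57)); the answer is its 3 terminal taxa in alphabetical order.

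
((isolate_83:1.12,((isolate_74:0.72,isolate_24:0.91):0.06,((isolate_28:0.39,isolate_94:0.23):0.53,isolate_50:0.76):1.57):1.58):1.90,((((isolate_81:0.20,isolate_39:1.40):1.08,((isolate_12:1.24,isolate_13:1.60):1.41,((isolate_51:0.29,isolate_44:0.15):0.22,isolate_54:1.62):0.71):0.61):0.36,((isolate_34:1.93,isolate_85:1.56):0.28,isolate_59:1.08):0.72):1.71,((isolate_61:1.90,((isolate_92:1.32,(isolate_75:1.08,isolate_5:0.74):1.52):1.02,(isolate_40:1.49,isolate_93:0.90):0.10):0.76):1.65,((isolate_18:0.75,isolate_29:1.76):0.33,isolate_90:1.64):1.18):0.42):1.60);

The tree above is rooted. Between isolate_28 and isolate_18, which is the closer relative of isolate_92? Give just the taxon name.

isolate_18

The MRCA of isolate_92 and isolate_18 subtends ((isolate_61,((isolate_92,(isolate_75,isolate_5)),(isolate_40,isolate_93))),((isolate_18,isolate_29),isolate_90)) (9 taxa).
The MRCA of isolate_92 and isolate_28 is the root, subtending the entire tree (25 taxa).
The first is nested inside the second, so isolate_92 shares a more recent common ancestor with isolate_18.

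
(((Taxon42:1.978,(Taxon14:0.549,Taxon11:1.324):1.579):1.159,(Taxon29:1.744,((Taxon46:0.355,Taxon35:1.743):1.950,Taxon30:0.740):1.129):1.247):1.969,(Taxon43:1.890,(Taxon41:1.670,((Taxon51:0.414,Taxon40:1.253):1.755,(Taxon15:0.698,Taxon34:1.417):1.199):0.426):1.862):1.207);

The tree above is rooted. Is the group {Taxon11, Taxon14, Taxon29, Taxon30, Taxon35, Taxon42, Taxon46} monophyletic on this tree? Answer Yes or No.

The most recent common ancestor of these taxa subtends ((Taxon42,(Taxon14,Taxon11)),(Taxon29,((Taxon46,Taxon35),Taxon30))).
That clade has exactly 7 tips — every listed taxon and nothing else — so the group is monophyletic.

Yes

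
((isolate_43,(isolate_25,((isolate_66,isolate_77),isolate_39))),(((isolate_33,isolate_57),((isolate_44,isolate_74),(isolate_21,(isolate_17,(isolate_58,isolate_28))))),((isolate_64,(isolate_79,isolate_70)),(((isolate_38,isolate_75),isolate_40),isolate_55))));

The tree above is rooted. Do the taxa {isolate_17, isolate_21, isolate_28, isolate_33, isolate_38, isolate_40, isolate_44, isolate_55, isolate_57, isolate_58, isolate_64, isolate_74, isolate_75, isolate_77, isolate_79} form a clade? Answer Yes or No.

No

The MRCA of the listed taxa is the root, so the smallest clade containing them is the whole tree.
That clade also contains isolate_25, isolate_39, isolate_43, isolate_66, isolate_70, which are not in the proposed group, so the group is not monophyletic.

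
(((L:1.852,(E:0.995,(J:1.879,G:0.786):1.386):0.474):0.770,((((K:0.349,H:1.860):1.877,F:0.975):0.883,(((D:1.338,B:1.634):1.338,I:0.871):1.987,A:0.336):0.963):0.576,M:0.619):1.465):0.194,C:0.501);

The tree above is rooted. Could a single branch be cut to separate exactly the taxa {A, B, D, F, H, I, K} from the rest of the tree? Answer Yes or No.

The most recent common ancestor of these taxa subtends (((K,H),F),(((D,B),I),A)).
That clade has exactly 7 tips — every listed taxon and nothing else — so the group is monophyletic.

Yes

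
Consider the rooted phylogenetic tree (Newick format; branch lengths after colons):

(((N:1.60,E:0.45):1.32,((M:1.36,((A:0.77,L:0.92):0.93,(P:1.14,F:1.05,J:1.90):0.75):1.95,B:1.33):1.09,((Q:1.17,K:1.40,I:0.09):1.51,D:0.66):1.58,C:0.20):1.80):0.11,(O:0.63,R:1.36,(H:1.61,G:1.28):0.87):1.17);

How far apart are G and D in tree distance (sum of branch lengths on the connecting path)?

7.47

The path runs G → … → MRCA → … → D; the MRCA is the root of the tree.
Branch lengths along that path: 1.28 + 0.87 + 1.17 + 0.11 + 1.80 + 1.58 + 0.66 = 7.47.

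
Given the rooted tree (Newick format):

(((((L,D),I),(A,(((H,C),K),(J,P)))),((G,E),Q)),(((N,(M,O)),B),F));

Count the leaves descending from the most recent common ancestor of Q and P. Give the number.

12

The MRCA of Q and P is the node subtending ((((L,D),I),(A,(((H,C),K),(J,P)))),((G,E),Q)).
That clade contains 12 terminal taxa: A, C, D, E, G, H, I, J, K, L, P, Q.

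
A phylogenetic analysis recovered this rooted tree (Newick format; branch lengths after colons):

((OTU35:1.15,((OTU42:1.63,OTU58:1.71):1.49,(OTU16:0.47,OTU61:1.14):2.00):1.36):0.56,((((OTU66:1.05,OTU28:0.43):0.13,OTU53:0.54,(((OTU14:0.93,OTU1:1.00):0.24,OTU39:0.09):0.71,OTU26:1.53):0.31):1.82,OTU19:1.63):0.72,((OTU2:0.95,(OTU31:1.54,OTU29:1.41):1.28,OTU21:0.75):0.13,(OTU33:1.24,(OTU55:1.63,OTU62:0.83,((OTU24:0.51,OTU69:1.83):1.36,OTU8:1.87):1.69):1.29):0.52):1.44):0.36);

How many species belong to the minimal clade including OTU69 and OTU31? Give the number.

10

The MRCA of OTU69 and OTU31 is the node subtending ((OTU2,(OTU31,OTU29),OTU21),(OTU33,(OTU55,OTU62,((OTU24,OTU69),OTU8)))).
That clade contains 10 terminal taxa: OTU2, OTU21, OTU24, OTU29, OTU31, OTU33, OTU55, OTU62, OTU69, OTU8.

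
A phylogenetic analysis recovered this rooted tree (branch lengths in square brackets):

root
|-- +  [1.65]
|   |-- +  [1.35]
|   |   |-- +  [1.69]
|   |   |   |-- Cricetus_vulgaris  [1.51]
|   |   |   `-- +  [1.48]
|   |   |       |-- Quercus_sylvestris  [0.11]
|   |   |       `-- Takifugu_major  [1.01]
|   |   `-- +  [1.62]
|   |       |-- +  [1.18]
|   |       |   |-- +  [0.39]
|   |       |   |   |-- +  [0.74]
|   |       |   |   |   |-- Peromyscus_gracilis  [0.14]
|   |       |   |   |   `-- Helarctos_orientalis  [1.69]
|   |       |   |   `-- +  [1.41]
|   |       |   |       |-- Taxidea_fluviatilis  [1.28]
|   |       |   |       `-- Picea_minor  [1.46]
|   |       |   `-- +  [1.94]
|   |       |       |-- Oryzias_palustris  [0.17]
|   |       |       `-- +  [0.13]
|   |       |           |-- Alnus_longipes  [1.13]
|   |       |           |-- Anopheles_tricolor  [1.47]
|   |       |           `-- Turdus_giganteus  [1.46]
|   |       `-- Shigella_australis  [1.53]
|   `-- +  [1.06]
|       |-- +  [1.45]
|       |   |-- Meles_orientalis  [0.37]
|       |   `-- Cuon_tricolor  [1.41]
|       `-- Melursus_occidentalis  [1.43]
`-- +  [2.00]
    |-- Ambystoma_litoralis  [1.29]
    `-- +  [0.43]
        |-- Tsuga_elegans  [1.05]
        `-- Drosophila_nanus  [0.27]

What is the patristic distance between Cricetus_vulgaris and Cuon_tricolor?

8.47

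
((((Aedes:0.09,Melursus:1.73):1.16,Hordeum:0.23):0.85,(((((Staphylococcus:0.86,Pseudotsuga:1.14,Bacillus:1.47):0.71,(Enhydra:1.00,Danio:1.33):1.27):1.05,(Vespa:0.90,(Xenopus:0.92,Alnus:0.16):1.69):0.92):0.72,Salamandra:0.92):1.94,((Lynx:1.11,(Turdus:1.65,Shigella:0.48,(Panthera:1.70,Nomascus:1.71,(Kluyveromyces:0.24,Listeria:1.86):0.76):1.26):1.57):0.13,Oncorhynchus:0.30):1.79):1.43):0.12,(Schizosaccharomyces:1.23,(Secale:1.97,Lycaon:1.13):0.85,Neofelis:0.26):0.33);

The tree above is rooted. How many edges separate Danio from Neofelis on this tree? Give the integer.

The MRCA of Danio and Neofelis is the root of the tree.
From Danio up to that node: 7 branches. From Neofelis up to the same node: 2 branches. Total: 7 + 2 = 9.

9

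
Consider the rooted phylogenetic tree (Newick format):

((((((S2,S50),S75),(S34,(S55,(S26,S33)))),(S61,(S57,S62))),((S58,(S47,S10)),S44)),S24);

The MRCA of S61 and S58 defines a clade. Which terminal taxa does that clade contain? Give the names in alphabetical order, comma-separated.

Tracing S61: it sits inside (S61,(S57,S62)).
Tracing S58: it sits inside (S58,(S47,S10)).
The smallest clade enclosing both is (((((S2,S50),S75),(S34,(S55,(S26,S33)))),(S61,(S57,S62))),((S58,(S47,S10)),S44)); the answer is its 14 terminal taxa in alphabetical order.

S10, S2, S26, S33, S34, S44, S47, S50, S55, S57, S58, S61, S62, S75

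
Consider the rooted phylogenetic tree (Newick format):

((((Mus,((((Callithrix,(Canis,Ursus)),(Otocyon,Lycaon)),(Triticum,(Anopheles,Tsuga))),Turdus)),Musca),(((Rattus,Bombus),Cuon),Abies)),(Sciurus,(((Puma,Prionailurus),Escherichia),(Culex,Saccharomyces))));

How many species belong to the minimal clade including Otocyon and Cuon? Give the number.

15

The MRCA of Otocyon and Cuon is the node subtending (((Mus,((((Callithrix,(Canis,Ursus)),(Otocyon,Lycaon)),(Triticum,(Anopheles,Tsuga))),Turdus)),Musca),(((Rattus,Bombus),Cuon),Abies)).
That clade contains 15 terminal taxa: Abies, Anopheles, Bombus, Callithrix, Canis, Cuon, Lycaon, Mus, Musca, Otocyon, Rattus, Triticum, Tsuga, Turdus, Ursus.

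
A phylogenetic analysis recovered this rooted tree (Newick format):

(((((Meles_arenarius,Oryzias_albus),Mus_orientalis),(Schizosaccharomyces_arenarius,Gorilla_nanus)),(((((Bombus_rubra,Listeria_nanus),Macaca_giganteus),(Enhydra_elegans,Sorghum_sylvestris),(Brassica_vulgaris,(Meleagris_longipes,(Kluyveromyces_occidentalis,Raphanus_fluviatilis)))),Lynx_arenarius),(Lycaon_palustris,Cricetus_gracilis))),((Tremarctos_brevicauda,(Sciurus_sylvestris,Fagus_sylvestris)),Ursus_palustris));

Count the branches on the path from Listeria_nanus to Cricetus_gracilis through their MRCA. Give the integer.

7

The MRCA of Listeria_nanus and Cricetus_gracilis is the node subtending (((((Bombus_rubra,Listeria_nanus),Macaca_giganteus),(Enhydra_elegans,Sorghum_sylvestris),(Brassica_vulgaris,(Meleagris_longipes,(Kluyveromyces_occidentalis,Raphanus_fluviatilis)))),Lynx_arenarius),(Lycaon_palustris,Cricetus_gracilis)).
From Listeria_nanus up to that node: 5 branches. From Cricetus_gracilis up to the same node: 2 branches. Total: 5 + 2 = 7.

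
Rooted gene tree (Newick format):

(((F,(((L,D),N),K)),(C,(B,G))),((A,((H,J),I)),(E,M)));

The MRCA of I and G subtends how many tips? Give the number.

The MRCA of I and G is the root, so the clade is the entire tree.
That clade contains 14 terminal taxa: A, B, C, D, E, F, G, H, I, J, K, L, M, N.

14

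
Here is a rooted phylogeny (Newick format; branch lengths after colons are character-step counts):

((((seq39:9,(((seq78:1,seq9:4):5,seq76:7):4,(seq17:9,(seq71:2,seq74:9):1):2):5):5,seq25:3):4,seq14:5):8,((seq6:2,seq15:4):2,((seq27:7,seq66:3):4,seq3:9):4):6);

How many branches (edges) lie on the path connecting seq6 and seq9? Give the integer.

10

The MRCA of seq6 and seq9 is the root of the tree.
From seq6 up to that node: 3 branches. From seq9 up to the same node: 7 branches. Total: 3 + 7 = 10.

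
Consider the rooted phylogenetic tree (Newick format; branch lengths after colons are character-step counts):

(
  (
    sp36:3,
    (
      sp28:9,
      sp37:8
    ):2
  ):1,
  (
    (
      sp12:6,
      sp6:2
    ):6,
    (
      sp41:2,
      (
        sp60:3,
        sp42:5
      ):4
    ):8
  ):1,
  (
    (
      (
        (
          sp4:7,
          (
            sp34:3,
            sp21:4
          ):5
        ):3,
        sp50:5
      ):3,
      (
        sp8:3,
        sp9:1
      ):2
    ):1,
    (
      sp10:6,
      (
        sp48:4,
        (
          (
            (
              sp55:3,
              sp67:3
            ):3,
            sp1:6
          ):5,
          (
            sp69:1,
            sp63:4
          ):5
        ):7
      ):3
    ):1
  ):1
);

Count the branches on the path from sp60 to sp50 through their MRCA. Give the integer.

The MRCA of sp60 and sp50 is the root of the tree.
From sp60 up to that node: 4 branches. From sp50 up to the same node: 4 branches. Total: 4 + 4 = 8.

8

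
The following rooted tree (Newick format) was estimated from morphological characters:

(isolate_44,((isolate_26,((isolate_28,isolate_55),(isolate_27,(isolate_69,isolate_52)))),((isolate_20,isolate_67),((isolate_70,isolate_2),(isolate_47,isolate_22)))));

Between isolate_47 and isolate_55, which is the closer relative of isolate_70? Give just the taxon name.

isolate_47

The MRCA of isolate_70 and isolate_47 subtends ((isolate_70,isolate_2),(isolate_47,isolate_22)) (4 taxa).
The MRCA of isolate_70 and isolate_55 subtends ((isolate_26,((isolate_28,isolate_55),(isolate_27,(isolate_69,isolate_52)))),((isolate_20,isolate_67),((isolate_70,isolate_2),(isolate_47,isolate_22)))) (12 taxa).
The first is nested inside the second, so isolate_70 shares a more recent common ancestor with isolate_47.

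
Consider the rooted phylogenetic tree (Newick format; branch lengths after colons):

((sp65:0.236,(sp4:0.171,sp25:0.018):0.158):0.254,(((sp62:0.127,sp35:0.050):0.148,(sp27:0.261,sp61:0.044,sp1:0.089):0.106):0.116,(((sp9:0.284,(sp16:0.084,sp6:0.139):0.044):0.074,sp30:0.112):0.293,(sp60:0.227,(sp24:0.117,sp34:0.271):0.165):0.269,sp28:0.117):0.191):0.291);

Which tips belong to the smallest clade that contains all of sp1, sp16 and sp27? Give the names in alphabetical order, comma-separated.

Tracing sp1: it sits inside (sp27,sp61,sp1).
Tracing sp16: it sits inside (sp16,sp6).
Tracing sp27: it sits inside (sp27,sp61,sp1).
The smallest clade enclosing all 3 is (((sp62,sp35),(sp27,sp61,sp1)),(((sp9,(sp16,sp6)),sp30),(sp60,(sp24,sp34)),sp28)); the answer is its 13 terminal taxa in alphabetical order.

sp1, sp16, sp24, sp27, sp28, sp30, sp34, sp35, sp6, sp60, sp61, sp62, sp9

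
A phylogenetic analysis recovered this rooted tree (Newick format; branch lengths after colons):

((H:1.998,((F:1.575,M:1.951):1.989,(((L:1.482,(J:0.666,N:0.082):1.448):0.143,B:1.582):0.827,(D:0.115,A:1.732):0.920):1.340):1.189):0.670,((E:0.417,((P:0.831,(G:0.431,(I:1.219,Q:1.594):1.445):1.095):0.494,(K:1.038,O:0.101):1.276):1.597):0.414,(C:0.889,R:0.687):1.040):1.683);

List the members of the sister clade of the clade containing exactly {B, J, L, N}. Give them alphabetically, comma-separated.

A, D

The clade containing exactly {B, J, L, N} attaches to the tree at the node subtending (((L,(J,N)),B),(D,A)).
The other lineage descending from that same node — the sister group — is (D,A); its 2 tips in alphabetical order are the answer.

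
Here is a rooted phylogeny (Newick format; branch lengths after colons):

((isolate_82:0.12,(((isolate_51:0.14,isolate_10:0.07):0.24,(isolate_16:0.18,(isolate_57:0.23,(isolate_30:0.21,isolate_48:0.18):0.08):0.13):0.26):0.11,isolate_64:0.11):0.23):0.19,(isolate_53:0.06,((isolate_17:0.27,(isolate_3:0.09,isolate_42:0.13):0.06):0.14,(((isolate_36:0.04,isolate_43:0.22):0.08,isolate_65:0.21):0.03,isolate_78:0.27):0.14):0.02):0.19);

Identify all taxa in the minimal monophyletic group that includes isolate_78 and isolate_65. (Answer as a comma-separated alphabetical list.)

isolate_36, isolate_43, isolate_65, isolate_78

Tracing isolate_78: it sits inside (((isolate_36,isolate_43),isolate_65),isolate_78).
Tracing isolate_65: it sits inside ((isolate_36,isolate_43),isolate_65).
The smallest clade enclosing both is (((isolate_36,isolate_43),isolate_65),isolate_78); the answer is its 4 terminal taxa in alphabetical order.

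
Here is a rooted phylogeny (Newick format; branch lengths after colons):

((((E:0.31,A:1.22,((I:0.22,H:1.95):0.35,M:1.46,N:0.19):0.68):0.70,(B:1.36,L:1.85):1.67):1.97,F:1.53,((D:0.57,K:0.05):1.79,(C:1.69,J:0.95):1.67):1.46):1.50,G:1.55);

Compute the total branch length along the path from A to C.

8.71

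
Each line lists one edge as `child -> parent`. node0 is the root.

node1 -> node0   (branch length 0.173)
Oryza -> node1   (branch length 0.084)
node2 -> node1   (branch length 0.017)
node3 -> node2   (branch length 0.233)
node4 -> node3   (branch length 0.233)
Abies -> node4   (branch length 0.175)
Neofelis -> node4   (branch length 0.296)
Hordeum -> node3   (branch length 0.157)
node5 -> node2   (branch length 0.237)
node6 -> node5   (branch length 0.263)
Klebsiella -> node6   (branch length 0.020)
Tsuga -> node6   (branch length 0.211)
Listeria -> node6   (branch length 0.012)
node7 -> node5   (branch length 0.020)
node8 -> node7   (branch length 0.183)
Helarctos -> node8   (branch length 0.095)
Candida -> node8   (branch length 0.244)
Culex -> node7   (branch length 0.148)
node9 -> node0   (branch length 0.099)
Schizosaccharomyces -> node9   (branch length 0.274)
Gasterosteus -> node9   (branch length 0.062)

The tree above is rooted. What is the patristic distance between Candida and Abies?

The path runs Candida → … → MRCA → … → Abies; the MRCA is the node subtending (((Abies,Neofelis),Hordeum),((Klebsiella,Tsuga,Listeria),((Helarctos,Candida),Culex))).
Branch lengths along that path: 0.244 + 0.183 + 0.020 + 0.237 + 0.233 + 0.233 + 0.175 = 1.325.

1.325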